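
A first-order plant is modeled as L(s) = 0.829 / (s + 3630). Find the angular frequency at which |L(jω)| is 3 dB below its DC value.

For a single-pole low-pass, the −3 dB point is at the pole: ω = 3630 rad/sec.

3630 rad/sec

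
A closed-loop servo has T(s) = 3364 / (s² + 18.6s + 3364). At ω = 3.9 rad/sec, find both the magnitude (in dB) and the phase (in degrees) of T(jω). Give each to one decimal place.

|(j3.9)² + 18.6(j3.9) + 3364| = |3348.8 + j72.54| = 3350
|T(j3.9)| = 3364 / 3350 = 1.0043
20 log₁₀(1.0043) = 0.04 dB
∠[(j3.9)² + 18.6(j3.9) + 3364] = ∠[3348.8 + j72.54] = 1.24°
∠T(j3.9) = −1.24° = -1.24°

|T| = 0.0 dB, ∠T = -1.2°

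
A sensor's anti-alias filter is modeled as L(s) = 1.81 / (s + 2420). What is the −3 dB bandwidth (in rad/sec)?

For a single-pole low-pass, the −3 dB point is at the pole: ω = 2420 rad/sec.

2420 rad/sec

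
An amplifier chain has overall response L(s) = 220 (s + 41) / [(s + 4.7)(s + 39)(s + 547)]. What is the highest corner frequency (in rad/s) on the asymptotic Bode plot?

Break frequencies occur at each pole and zero magnitude: 4.7 rad/s, 39 rad/s, 41 rad/s, 547 rad/s.
The highest is 547 rad/s.

547 rad/s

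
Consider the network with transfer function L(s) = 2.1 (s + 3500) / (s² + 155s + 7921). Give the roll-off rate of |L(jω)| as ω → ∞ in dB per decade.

-20 dB/decade

With 1 zero and 2 poles, the high-frequency asymptotic slope is 20 × (1 − 2) = -20 dB/decade.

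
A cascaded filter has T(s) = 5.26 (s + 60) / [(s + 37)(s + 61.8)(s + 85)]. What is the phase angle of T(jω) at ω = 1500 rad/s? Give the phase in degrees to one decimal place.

∠(j1500 + 60) = arctan(1500/60) = 87.71°
∠(j1500 + 37) = arctan(1500/37) = 88.59°
∠(j1500 + 61.8) = arctan(1500/61.8) = 87.64°
∠(j1500 + 85) = arctan(1500/85) = 86.76°
∠T(j1500) = 87.71° − (88.59° + 87.64° + 86.76°) = -175.28°

-175.3°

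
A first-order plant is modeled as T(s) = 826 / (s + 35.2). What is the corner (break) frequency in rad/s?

The single real pole at s = −35.2 gives a corner at ω = 35.2 rad/s.

35.2 rad/s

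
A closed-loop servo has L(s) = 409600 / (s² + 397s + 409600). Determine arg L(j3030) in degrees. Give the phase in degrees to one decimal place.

-172.2°

∠[(j3030)² + 397(j3030) + 409600] = ∠[-8.7713e+06 + j1.2029e+06] = 172.19°
∠L(j3030) = −172.19° = -172.19°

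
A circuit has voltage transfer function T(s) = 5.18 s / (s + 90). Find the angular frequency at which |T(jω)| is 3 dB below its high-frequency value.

For a single-pole high-pass, the −3 dB point is at the pole: ω = 90 rad s⁻¹.

90 rad s⁻¹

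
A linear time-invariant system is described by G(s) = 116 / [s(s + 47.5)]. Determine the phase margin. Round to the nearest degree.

87°

Gain crossover: |G(jω)| = 1 at ω ≈ 2.44 rad/s.
∠G(j2.44) = −90° − arctan(2.44/47.5) ≈ -92.94°
PM = 180° + (-92.94°) = 87.06°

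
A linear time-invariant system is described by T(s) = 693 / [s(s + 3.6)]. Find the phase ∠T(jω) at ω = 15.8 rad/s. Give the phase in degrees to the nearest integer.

∠(j15.8 + 3.6) = arctan(15.8/3.6) = 77.16°
∠(j15.8) = 90.00°
∠T(j15.8) = − (77.16° + 90.00°) = -167.16°

-167°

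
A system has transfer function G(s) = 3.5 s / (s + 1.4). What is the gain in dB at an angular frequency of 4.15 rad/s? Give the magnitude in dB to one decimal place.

|j4.15| = 4.15
|j4.15 + 1.4| = √(4.15² + 1.4²) = 4.38
|G(j4.15)| = 3.5 × 4.15 / 4.38 = 3.3164
20 log₁₀(3.3164) = 10.41 dB

10.4 dB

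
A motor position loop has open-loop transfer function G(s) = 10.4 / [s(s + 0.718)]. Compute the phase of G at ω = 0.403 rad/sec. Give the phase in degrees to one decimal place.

∠(j0.403 + 0.718) = arctan(0.403/0.718) = 29.30°
∠(j0.403) = 90.00°
∠G(j0.403) = − (29.30° + 90.00°) = -119.30°

-119.3°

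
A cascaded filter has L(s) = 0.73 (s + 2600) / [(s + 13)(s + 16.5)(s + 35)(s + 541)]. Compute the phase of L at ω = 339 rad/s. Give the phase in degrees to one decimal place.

-283.8°

∠(j339 + 2600) = arctan(339/2600) = 7.43°
∠(j339 + 13) = arctan(339/13) = 87.80°
∠(j339 + 16.5) = arctan(339/16.5) = 87.21°
∠(j339 + 35) = arctan(339/35) = 84.11°
∠(j339 + 541) = arctan(339/541) = 32.07°
∠L(j339) = 7.43° − (87.80° + 87.21° + 84.11° + 32.07°) = -283.77°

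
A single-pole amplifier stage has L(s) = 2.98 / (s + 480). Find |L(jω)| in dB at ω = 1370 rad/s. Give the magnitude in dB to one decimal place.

|j1370 + 480| = √(1370² + 480²) = 1452
|L(j1370)| = 2.98 / 1452 = 0.0020528
20 log₁₀(0.0020528) = -53.75 dB

-53.8 dB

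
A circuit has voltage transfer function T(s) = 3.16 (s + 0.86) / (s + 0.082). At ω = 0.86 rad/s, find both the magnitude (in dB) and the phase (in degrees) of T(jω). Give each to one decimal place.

|T| = 13.0 dB, ∠T = -39.6°

|j0.86 + 0.86| = √(0.86² + 0.86²) = 1.216
|j0.86 + 0.082| = √(0.86² + 0.082²) = 0.8639
|T(j0.86)| = 3.16 × 1.216 / 0.8639 = 4.4487
20 log₁₀(4.4487) = 12.96 dB
∠(j0.86 + 0.86) = arctan(0.86/0.86) = 45.00°
∠(j0.86 + 0.082) = arctan(0.86/0.082) = 84.55°
∠T(j0.86) = 45.00° − 84.55° = -39.55°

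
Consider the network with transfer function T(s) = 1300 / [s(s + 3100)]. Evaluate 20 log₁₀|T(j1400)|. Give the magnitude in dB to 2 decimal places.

-71.28 dB

|j1400 + 3100| = √(1400² + 3100²) = 3401
|j1400| = 1400
|T(j1400)| = 1300 / (3401 × 1400) = 0.00027299
20 log₁₀(0.00027299) = -71.277 dB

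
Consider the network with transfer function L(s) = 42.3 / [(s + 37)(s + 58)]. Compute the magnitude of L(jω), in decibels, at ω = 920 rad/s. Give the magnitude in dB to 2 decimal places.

-86.05 dB

|j920 + 37| = √(920² + 37²) = 920.7
|j920 + 58| = √(920² + 58²) = 921.8
|L(j920)| = 42.3 / (920.7 × 921.8) = 4.9837e-05
20 log₁₀(4.9837e-05) = -86.049 dB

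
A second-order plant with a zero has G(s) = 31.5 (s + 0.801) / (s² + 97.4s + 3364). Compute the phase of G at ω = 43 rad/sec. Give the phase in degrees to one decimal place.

∠(j43 + 0.801) = arctan(43/0.801) = 88.93°
∠[(j43)² + 97.4(j43) + 3364] = ∠[1515 + j4188.2] = 70.11°
∠G(j43) = 88.93° − 70.11° = 18.82°

18.8°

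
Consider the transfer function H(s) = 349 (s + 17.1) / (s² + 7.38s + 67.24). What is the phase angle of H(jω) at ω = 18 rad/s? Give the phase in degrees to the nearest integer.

-106 deg

∠(j18 + 17.1) = arctan(18/17.1) = 46.47°
∠[(j18)² + 7.38(j18) + 67.24] = ∠[-256.76 + j132.84] = 152.64°
∠H(j18) = 46.47° − 152.64° = -106.18°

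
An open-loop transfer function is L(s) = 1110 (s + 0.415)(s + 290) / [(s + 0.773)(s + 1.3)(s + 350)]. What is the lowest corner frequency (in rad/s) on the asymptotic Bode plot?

0.415 rad/s

Break frequencies occur at each pole and zero magnitude: 0.415 rad/s, 0.773 rad/s, 1.3 rad/s, 290 rad/s, 350 rad/s.
The lowest is 0.415 rad/s.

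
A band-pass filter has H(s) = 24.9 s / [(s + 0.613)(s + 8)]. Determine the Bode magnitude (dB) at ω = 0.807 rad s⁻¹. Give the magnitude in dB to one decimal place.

|j0.807| = 0.807
|j0.807 + 0.613| = √(0.807² + 0.613²) = 1.013
|j0.807 + 8| = √(0.807² + 8²) = 8.041
|H(j0.807)| = 24.9 × 0.807 / (1.013 × 8.041) = 2.466
20 log₁₀(2.466) = 7.84 dB

7.8 dB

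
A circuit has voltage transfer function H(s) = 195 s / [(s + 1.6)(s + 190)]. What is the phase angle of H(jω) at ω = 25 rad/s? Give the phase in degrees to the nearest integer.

-4°

∠(j25) = 90.00°
∠(j25 + 1.6) = arctan(25/1.6) = 86.34°
∠(j25 + 190) = arctan(25/190) = 7.50°
∠H(j25) = 90.00° − (86.34° + 7.50°) = -3.83°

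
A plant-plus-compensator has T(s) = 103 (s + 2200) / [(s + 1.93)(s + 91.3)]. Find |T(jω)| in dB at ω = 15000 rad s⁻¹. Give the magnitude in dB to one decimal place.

-43.2 dB

|j15000 + 2200| = √(15000² + 2200²) = 1.516e+04
|j15000 + 1.93| = √(15000² + 1.93²) = 1.5e+04
|j15000 + 91.3| = √(15000² + 91.3²) = 1.5e+04
|T(j15000)| = 103 × 1.516e+04 / (1.5e+04 × 1.5e+04) = 0.00694
20 log₁₀(0.00694) = -43.17 dB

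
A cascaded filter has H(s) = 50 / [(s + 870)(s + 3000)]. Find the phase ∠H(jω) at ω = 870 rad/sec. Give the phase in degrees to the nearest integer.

∠(j870 + 870) = arctan(870/870) = 45.00°
∠(j870 + 3000) = arctan(870/3000) = 16.17°
∠H(j870) = − (45.00° + 16.17°) = -61.17°

-61°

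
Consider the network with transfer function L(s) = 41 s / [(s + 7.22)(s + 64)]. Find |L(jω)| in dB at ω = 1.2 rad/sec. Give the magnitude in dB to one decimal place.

|j1.2| = 1.2
|j1.2 + 7.22| = √(1.2² + 7.22²) = 7.319
|j1.2 + 64| = √(1.2² + 64²) = 64.01
|L(j1.2)| = 41 × 1.2 / (7.319 × 64.01) = 0.10502
20 log₁₀(0.10502) = -19.57 dB

-19.6 dB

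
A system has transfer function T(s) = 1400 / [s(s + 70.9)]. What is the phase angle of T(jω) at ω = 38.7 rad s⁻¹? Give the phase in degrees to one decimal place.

-118.6°

∠(j38.7 + 70.9) = arctan(38.7/70.9) = 28.63°
∠(j38.7) = 90.00°
∠T(j38.7) = − (28.63° + 90.00°) = -118.63°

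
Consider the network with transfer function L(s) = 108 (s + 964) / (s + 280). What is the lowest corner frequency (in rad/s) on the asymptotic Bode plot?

Break frequencies occur at each pole and zero magnitude: 280 rad/s, 964 rad/s.
The lowest is 280 rad/s.

280 rad/s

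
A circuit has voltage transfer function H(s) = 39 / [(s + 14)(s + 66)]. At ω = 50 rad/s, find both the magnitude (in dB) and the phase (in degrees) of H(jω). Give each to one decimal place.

|H| = -40.8 dB, ∠H = -111.5 deg

|j50 + 14| = √(50² + 14²) = 51.92
|j50 + 66| = √(50² + 66²) = 82.8
|H(j50)| = 39 / (51.92 × 82.8) = 0.0090713
20 log₁₀(0.0090713) = -40.85 dB
∠(j50 + 14) = arctan(50/14) = 74.36°
∠(j50 + 66) = arctan(50/66) = 37.15°
∠H(j50) = − (74.36° + 37.15°) = -111.50°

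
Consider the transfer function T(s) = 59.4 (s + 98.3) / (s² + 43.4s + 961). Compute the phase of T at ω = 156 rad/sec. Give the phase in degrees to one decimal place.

-106.1 deg

∠(j156 + 98.3) = arctan(156/98.3) = 57.78°
∠[(j156)² + 43.4(j156) + 961] = ∠[-23375 + j6770.4] = 163.85°
∠T(j156) = 57.78° − 163.85° = -106.06°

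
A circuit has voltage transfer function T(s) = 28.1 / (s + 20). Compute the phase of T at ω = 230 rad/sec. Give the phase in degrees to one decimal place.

∠(j230 + 20) = arctan(230/20) = 85.03°
∠T(j230) = −85.03° = -85.03°

-85.0°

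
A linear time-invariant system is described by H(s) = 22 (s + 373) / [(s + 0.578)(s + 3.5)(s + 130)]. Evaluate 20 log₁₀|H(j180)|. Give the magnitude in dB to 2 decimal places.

|j180 + 373| = √(180² + 373²) = 414.2
|j180 + 0.578| = √(180² + 0.578²) = 180
|j180 + 3.5| = √(180² + 3.5²) = 180
|j180 + 130| = √(180² + 130²) = 222
|H(j180)| = 22 × 414.2 / (180 × 180 × 222) = 0.0012663
20 log₁₀(0.0012663) = -57.949 dB

-57.95 dB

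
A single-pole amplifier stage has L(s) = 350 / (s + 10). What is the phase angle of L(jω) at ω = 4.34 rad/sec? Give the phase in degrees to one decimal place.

∠(j4.34 + 10) = arctan(4.34/10) = 23.46°
∠L(j4.34) = −23.46° = -23.46°

-23.5°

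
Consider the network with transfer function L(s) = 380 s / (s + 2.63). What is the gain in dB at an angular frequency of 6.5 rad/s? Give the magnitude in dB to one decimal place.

50.9 dB

|j6.5| = 6.5
|j6.5 + 2.63| = √(6.5² + 2.63²) = 7.012
|L(j6.5)| = 380 × 6.5 / 7.012 = 352.26
20 log₁₀(352.26) = 50.94 dB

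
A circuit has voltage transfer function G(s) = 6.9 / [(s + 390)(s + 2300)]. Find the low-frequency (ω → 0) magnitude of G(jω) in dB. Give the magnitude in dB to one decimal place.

G(0) = 6.9 / (390 × 2300) = 7.6923e-06
20 log₁₀(7.6923e-06) = -102.28 dB

-102.3 dB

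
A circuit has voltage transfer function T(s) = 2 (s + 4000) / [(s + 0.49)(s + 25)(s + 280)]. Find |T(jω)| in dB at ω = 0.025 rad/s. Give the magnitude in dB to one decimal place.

|j0.025 + 4000| = √(0.025² + 4000²) = 4000
|j0.025 + 0.49| = √(0.025² + 0.49²) = 0.4906
|j0.025 + 25| = √(0.025² + 25²) = 25
|j0.025 + 280| = √(0.025² + 280²) = 280
|T(j0.025)| = 2 × 4000 / (0.4906 × 25 × 280) = 2.3293
20 log₁₀(2.3293) = 7.34 dB

7.3 dB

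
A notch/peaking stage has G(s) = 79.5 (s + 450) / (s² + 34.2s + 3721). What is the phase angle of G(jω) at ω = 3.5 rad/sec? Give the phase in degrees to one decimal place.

-1.4°

∠(j3.5 + 450) = arctan(3.5/450) = 0.45°
∠[(j3.5)² + 34.2(j3.5) + 3721] = ∠[3708.8 + j119.7] = 1.85°
∠G(j3.5) = 0.45° − 1.85° = -1.40°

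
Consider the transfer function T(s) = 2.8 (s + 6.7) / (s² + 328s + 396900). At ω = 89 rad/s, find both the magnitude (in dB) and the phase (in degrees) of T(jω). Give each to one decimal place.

|j89 + 6.7| = √(89² + 6.7²) = 89.25
|(j89)² + 328(j89) + 396900| = |3.8898e+05 + j29192| = 3.901e+05
|T(j89)| = 2.8 × 89.25 / 3.901e+05 = 0.00064066
20 log₁₀(0.00064066) = -63.87 dB
∠(j89 + 6.7) = arctan(89/6.7) = 85.69°
∠[(j89)² + 328(j89) + 396900] = ∠[3.8898e+05 + j29192] = 4.29°
∠T(j89) = 85.69° − 4.29° = 81.40°

|T| = -63.9 dB, ∠T = 81.4°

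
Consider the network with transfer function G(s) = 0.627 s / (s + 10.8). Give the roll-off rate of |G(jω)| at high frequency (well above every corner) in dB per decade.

0 dB/decade

With 1 zero and 1 pole, the high-frequency asymptotic slope is 20 × (1 − 1) = 0 dB/decade.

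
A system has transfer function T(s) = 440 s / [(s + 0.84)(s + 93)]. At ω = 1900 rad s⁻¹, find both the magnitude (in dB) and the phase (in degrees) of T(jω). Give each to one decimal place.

|j1900| = 1900
|j1900 + 0.84| = √(1900² + 0.84²) = 1900
|j1900 + 93| = √(1900² + 93²) = 1902
|T(j1900)| = 440 × 1900 / (1900 × 1902) = 0.2313
20 log₁₀(0.2313) = -12.72 dB
∠(j1900) = 90.00°
∠(j1900 + 0.84) = arctan(1900/0.84) = 89.97°
∠(j1900 + 93) = arctan(1900/93) = 87.20°
∠T(j1900) = 90.00° − (89.97° + 87.20°) = -87.17°

|T| = -12.7 dB, ∠T = -87.2°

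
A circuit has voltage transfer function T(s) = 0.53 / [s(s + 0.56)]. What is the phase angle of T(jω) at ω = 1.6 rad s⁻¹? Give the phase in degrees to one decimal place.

∠(j1.6 + 0.56) = arctan(1.6/0.56) = 70.71°
∠(j1.6) = 90.00°
∠T(j1.6) = − (70.71° + 90.00°) = -160.71°

-160.7°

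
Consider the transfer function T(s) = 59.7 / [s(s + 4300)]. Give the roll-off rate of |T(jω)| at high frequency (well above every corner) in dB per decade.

With 0 zeros and 2 poles, the high-frequency asymptotic slope is 20 × (0 − 2) = -40 dB/decade.

-40 dB/decade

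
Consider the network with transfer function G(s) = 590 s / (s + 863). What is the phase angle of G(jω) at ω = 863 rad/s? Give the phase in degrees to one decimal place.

45.0°

∠(j863) = 90.00°
∠(j863 + 863) = arctan(863/863) = 45.00°
∠G(j863) = 90.00° − 45.00° = 45.00°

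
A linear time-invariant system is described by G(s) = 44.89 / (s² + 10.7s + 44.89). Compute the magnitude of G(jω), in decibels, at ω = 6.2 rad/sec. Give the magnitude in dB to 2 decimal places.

|(j6.2)² + 10.7(j6.2) + 44.89| = |6.45 + j66.34| = 66.65
|G(j6.2)| = 44.89 / 66.65 = 0.67349
20 log₁₀(0.67349) = -3.433 dB

-3.43 dB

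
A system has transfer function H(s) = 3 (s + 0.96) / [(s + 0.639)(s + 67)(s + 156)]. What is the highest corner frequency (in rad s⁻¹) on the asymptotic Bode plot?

156 rad s⁻¹

Break frequencies occur at each pole and zero magnitude: 0.639 rad s⁻¹, 0.96 rad s⁻¹, 67 rad s⁻¹, 156 rad s⁻¹.
The highest is 156 rad s⁻¹.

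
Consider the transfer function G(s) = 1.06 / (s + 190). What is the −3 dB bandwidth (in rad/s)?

For a single-pole low-pass, the −3 dB point is at the pole: ω = 190 rad/s.

190 rad/s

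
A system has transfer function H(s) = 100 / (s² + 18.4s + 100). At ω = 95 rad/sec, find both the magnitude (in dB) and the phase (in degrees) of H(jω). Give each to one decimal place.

|(j95)² + 18.4(j95) + 100| = |-8925 + j1748| = 9095
|H(j95)| = 100 / 9095 = 0.010996
20 log₁₀(0.010996) = -39.18 dB
∠[(j95)² + 18.4(j95) + 100] = ∠[-8925 + j1748] = 168.92°
∠H(j95) = −168.92° = -168.92°

|H| = -39.2 dB, ∠H = -168.9 deg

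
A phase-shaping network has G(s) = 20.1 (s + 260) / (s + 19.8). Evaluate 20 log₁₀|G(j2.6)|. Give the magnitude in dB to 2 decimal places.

48.36 dB

|j2.6 + 260| = √(2.6² + 260²) = 260
|j2.6 + 19.8| = √(2.6² + 19.8²) = 19.97
|G(j2.6)| = 20.1 × 260 / 19.97 = 261.71
20 log₁₀(261.71) = 48.356 dB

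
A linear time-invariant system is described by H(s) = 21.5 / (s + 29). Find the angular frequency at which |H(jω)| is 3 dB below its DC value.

For a single-pole low-pass, the −3 dB point is at the pole: ω = 29 rad s⁻¹.

29 rad s⁻¹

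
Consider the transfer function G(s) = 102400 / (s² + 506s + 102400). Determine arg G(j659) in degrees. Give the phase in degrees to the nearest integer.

-135°

∠[(j659)² + 506(j659) + 102400] = ∠[-3.3188e+05 + j3.3345e+05] = 134.86°
∠G(j659) = −134.86° = -134.86°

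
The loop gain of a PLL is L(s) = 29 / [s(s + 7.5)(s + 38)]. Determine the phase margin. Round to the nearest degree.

Gain crossover: |L(jω)| = 1 at ω ≈ 0.102 rad/sec.
∠L(j0.102) = −90° − arctan(0.102/7.5) − arctan(0.102/38) ≈ -90.93°
PM = 180° + (-90.93°) = 89.07°

89°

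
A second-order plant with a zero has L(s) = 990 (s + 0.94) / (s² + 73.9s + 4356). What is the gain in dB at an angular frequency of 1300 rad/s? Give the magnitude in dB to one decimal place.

|j1300 + 0.94| = √(1300² + 0.94²) = 1300
|(j1300)² + 73.9(j1300) + 4356| = |-1.6856e+06 + j96070| = 1.688e+06
|L(j1300)| = 990 × 1300 / 1.688e+06 = 0.76227
20 log₁₀(0.76227) = -2.36 dB

-2.4 dB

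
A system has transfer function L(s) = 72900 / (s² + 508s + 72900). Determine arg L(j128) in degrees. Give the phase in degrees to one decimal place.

∠[(j128)² + 508(j128) + 72900] = ∠[56516 + j65024] = 49.00°
∠L(j128) = −49.00° = -49.00°

-49.0°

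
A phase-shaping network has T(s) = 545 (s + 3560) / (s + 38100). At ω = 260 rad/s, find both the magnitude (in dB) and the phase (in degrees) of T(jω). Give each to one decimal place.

|j260 + 3560| = √(260² + 3560²) = 3569
|j260 + 38100| = √(260² + 38100²) = 3.81e+04
|T(j260)| = 545 × 3569 / 3.81e+04 = 51.058
20 log₁₀(51.058) = 34.16 dB
∠(j260 + 3560) = arctan(260/3560) = 4.18°
∠(j260 + 38100) = arctan(260/38100) = 0.39°
∠T(j260) = 4.18° − 0.39° = 3.79°

|T| = 34.2 dB, ∠T = 3.8°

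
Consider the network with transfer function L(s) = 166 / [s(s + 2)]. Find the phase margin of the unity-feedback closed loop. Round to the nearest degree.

9°

Gain crossover: |L(jω)| = 1 at ω ≈ 12.8 rad/s.
∠L(j12.8) = −90° − arctan(12.8/2) ≈ -171.12°
PM = 180° + (-171.12°) = 8.88°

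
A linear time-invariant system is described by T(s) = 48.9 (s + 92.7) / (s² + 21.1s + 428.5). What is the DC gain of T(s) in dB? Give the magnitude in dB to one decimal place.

20.5 dB

T(0) = 48.9 × 92.7 / 428.5 = 10.579
20 log₁₀(10.579) = 20.49 dB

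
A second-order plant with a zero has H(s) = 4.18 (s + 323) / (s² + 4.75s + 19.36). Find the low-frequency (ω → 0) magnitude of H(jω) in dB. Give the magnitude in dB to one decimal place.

36.9 dB

H(0) = 4.18 × 323 / 19.36 = 69.739
20 log₁₀(69.739) = 36.87 dB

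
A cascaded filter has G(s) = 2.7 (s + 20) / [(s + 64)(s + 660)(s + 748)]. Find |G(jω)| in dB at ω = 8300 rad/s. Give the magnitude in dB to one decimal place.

-148.2 dB

|j8300 + 20| = √(8300² + 20²) = 8300
|j8300 + 64| = √(8300² + 64²) = 8300
|j8300 + 660| = √(8300² + 660²) = 8326
|j8300 + 748| = √(8300² + 748²) = 8334
|G(j8300)| = 2.7 × 8300 / (8300 × 8326 × 8334) = 3.8911e-08
20 log₁₀(3.8911e-08) = -148.20 dB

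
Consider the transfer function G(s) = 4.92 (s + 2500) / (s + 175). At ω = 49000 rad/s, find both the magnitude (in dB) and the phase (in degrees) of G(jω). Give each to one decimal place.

|G| = 13.9 dB, ∠G = -2.7 deg

|j49000 + 2500| = √(49000² + 2500²) = 4.906e+04
|j49000 + 175| = √(49000² + 175²) = 4.9e+04
|G(j49000)| = 4.92 × 4.906e+04 / 4.9e+04 = 4.9264
20 log₁₀(4.9264) = 13.85 dB
∠(j49000 + 2500) = arctan(49000/2500) = 87.08°
∠(j49000 + 175) = arctan(49000/175) = 89.80°
∠G(j49000) = 87.08° − 89.80° = -2.72°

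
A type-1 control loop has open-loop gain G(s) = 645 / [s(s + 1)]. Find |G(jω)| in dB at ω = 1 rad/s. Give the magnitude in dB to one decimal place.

|j1 + 1| = √(1² + 1²) = 1.414
|j1| = 1
|G(j1)| = 645 / (1.414 × 1) = 456.08
20 log₁₀(456.08) = 53.18 dB

53.2 dB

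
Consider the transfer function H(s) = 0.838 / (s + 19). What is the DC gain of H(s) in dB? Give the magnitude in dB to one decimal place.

-27.1 dB

H(0) = 0.838 / 19 = 0.044105
20 log₁₀(0.044105) = -27.11 dB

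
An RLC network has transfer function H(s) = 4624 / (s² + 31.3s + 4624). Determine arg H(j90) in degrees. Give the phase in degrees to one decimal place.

∠[(j90)² + 31.3(j90) + 4624] = ∠[-3476 + j2817] = 140.98°
∠H(j90) = −140.98° = -140.98°

-141.0°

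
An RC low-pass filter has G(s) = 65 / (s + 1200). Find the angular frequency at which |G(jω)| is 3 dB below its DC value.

For a single-pole low-pass, the −3 dB point is at the pole: ω = 1200 rad/s.

1200 rad/s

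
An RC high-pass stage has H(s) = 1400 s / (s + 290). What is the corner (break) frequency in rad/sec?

290 rad/sec

The single real pole at s = −290 gives a corner at ω = 290 rad/sec.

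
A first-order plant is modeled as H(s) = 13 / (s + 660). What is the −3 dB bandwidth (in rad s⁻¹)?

For a single-pole low-pass, the −3 dB point is at the pole: ω = 660 rad s⁻¹.

660 rad s⁻¹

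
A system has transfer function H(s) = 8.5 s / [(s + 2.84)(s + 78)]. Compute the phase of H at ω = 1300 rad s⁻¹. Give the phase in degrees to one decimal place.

∠(j1300) = 90.00°
∠(j1300 + 2.84) = arctan(1300/2.84) = 89.87°
∠(j1300 + 78) = arctan(1300/78) = 86.57°
∠H(j1300) = 90.00° − (89.87° + 86.57°) = -86.44°

-86.4°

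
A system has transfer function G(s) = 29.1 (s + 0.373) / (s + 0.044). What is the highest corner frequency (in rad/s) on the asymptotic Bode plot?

0.373 rad/s

Break frequencies occur at each pole and zero magnitude: 0.044 rad/s, 0.373 rad/s.
The highest is 0.373 rad/s.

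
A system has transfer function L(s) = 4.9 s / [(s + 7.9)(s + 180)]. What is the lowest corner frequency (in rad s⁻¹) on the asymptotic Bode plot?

Break frequencies occur at each pole and zero magnitude: 7.9 rad s⁻¹, 180 rad s⁻¹.
The lowest is 7.9 rad s⁻¹.

7.9 rad s⁻¹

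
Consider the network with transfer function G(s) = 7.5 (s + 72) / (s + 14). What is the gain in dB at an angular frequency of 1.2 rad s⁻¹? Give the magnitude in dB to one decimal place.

31.7 dB

|j1.2 + 72| = √(1.2² + 72²) = 72.01
|j1.2 + 14| = √(1.2² + 14²) = 14.05
|G(j1.2)| = 7.5 × 72.01 / 14.05 = 38.436
20 log₁₀(38.436) = 31.69 dB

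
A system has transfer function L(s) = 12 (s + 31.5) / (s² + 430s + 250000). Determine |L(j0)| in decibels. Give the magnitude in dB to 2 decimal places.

L(0) = 12 × 31.5 / 250000 = 0.001512
20 log₁₀(0.001512) = -56.409 dB

-56.41 dB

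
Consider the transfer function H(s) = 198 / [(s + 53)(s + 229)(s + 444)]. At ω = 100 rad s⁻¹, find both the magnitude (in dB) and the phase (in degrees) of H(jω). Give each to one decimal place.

|j100 + 53| = √(100² + 53²) = 113.2
|j100 + 229| = √(100² + 229²) = 249.9
|j100 + 444| = √(100² + 444²) = 455.1
|H(j100)| = 198 / (113.2 × 249.9 × 455.1) = 1.5383e-05
20 log₁₀(1.5383e-05) = -96.26 dB
∠(j100 + 53) = arctan(100/53) = 62.08°
∠(j100 + 229) = arctan(100/229) = 23.59°
∠(j100 + 444) = arctan(100/444) = 12.69°
∠H(j100) = − (62.08° + 23.59° + 12.69°) = -98.36°

|H| = -96.3 dB, ∠H = -98.4 deg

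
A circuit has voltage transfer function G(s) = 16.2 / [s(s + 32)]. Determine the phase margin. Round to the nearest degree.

Gain crossover: |G(jω)| = 1 at ω ≈ 0.506 rad/sec.
∠G(j0.506) = −90° − arctan(0.506/32) ≈ -90.91°
PM = 180° + (-90.91°) = 89.09°

89 deg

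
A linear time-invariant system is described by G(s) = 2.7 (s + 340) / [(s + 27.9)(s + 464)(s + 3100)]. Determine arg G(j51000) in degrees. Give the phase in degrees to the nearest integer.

-176 deg

∠(j51000 + 340) = arctan(51000/340) = 89.62°
∠(j51000 + 27.9) = arctan(51000/27.9) = 89.97°
∠(j51000 + 464) = arctan(51000/464) = 89.48°
∠(j51000 + 3100) = arctan(51000/3100) = 86.52°
∠G(j51000) = 89.62° − (89.97° + 89.48° + 86.52°) = -176.35°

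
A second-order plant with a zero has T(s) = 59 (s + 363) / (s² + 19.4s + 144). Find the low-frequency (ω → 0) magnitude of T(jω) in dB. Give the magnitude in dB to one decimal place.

T(0) = 59 × 363 / 144 = 148.73
20 log₁₀(148.73) = 43.45 dB

43.4 dB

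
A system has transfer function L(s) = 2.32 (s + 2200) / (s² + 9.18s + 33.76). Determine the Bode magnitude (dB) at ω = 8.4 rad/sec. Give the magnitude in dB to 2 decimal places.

35.52 dB

|j8.4 + 2200| = √(8.4² + 2200²) = 2200
|(j8.4)² + 9.18(j8.4) + 33.76| = |-36.8 + j77.112| = 85.44
|L(j8.4)| = 2.32 × 2200 / 85.44 = 59.736
20 log₁₀(59.736) = 35.525 dB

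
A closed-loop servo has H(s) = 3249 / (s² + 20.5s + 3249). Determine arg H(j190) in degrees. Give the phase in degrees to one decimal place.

-173.2 deg

∠[(j190)² + 20.5(j190) + 3249] = ∠[-32851 + j3895] = 173.24°
∠H(j190) = −173.24° = -173.24°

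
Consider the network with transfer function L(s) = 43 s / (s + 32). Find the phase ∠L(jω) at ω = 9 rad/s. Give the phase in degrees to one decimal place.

74.3 deg

∠(j9) = 90.00°
∠(j9 + 32) = arctan(9/32) = 15.71°
∠L(j9) = 90.00° − 15.71° = 74.29°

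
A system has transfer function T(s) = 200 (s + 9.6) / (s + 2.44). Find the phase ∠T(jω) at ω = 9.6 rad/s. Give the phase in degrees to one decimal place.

∠(j9.6 + 9.6) = arctan(9.6/9.6) = 45.00°
∠(j9.6 + 2.44) = arctan(9.6/2.44) = 75.74°
∠T(j9.6) = 45.00° − 75.74° = -30.74°

-30.7°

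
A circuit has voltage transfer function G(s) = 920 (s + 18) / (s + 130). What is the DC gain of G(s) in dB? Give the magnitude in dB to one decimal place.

G(0) = 920 × 18 / 130 = 127.38
20 log₁₀(127.38) = 42.10 dB

42.1 dB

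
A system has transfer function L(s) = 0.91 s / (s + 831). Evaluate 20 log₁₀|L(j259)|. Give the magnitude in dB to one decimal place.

-11.3 dB

|j259| = 259
|j259 + 831| = √(259² + 831²) = 870.4
|L(j259)| = 0.91 × 259 / 870.4 = 0.27078
20 log₁₀(0.27078) = -11.35 dB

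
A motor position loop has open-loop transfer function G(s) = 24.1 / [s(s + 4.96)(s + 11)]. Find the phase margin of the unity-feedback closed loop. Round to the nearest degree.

83 deg

Gain crossover: |G(jω)| = 1 at ω ≈ 0.44 rad/s.
∠G(j0.44) = −90° − arctan(0.44/4.96) − arctan(0.44/11) ≈ -97.35°
PM = 180° + (-97.35°) = 82.65°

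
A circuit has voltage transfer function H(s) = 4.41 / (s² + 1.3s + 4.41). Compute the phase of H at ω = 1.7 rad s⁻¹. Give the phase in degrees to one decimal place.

-55.5°

∠[(j1.7)² + 1.3(j1.7) + 4.41] = ∠[1.52 + j2.21] = 55.48°
∠H(j1.7) = −55.48° = -55.48°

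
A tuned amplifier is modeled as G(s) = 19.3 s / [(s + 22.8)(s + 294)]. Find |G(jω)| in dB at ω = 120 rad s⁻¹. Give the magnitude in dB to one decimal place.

|j120| = 120
|j120 + 22.8| = √(120² + 22.8²) = 122.1
|j120 + 294| = √(120² + 294²) = 317.5
|G(j120)| = 19.3 × 120 / (122.1 × 317.5) = 0.05971
20 log₁₀(0.05971) = -24.48 dB

-24.5 dB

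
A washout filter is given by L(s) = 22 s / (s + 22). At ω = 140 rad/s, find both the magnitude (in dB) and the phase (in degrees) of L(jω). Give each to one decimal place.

|L| = 26.7 dB, ∠L = 8.9°

|j140| = 140
|j140 + 22| = √(140² + 22²) = 141.7
|L(j140)| = 22 × 140 / 141.7 = 21.733
20 log₁₀(21.733) = 26.74 dB
∠(j140) = 90.00°
∠(j140 + 22) = arctan(140/22) = 81.07°
∠L(j140) = 90.00° − 81.07° = 8.93°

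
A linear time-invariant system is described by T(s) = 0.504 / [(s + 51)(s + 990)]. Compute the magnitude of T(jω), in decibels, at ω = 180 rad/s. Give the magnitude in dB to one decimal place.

|j180 + 51| = √(180² + 51²) = 187.1
|j180 + 990| = √(180² + 990²) = 1006
|T(j180)| = 0.504 / (187.1 × 1006) = 2.6773e-06
20 log₁₀(2.6773e-06) = -111.45 dB

-111.4 dB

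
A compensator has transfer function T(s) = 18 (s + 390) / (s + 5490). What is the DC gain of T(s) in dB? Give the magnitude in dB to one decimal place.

T(0) = 18 × 390 / 5490 = 1.2787
20 log₁₀(1.2787) = 2.14 dB

2.1 dB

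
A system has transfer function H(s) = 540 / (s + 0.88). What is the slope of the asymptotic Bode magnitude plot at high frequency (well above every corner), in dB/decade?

-20 dB/decade

With 0 zeros and 1 pole, the high-frequency asymptotic slope is 20 × (0 − 1) = -20 dB/decade.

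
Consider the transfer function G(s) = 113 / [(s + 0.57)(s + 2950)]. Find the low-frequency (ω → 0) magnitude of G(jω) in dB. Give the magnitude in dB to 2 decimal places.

-23.45 dB

G(0) = 113 / (0.57 × 2950) = 0.067202
20 log₁₀(0.067202) = -23.452 dB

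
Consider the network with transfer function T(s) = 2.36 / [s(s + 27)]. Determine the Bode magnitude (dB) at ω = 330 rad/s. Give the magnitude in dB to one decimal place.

|j330 + 27| = √(330² + 27²) = 331.1
|j330| = 330
|T(j330)| = 2.36 / (331.1 × 330) = 2.1599e-05
20 log₁₀(2.1599e-05) = -93.31 dB

-93.3 dB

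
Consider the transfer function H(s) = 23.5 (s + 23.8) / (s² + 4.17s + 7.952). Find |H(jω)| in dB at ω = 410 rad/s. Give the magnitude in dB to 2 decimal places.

|j410 + 23.8| = √(410² + 23.8²) = 410.7
|(j410)² + 4.17(j410) + 7.952| = |-1.6809e+05 + j1709.7| = 1.681e+05
|H(j410)| = 23.5 × 410.7 / 1.681e+05 = 0.057413
20 log₁₀(0.057413) = -24.820 dB

-24.82 dB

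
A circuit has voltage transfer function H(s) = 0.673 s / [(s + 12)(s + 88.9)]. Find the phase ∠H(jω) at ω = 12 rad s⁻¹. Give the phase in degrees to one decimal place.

37.3°

∠(j12) = 90.00°
∠(j12 + 12) = arctan(12/12) = 45.00°
∠(j12 + 88.9) = arctan(12/88.9) = 7.69°
∠H(j12) = 90.00° − (45.00° + 7.69°) = 37.31°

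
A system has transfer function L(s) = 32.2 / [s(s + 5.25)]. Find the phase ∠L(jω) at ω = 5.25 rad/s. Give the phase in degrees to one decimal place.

∠(j5.25 + 5.25) = arctan(5.25/5.25) = 45.00°
∠(j5.25) = 90.00°
∠L(j5.25) = − (45.00° + 90.00°) = -135.00°

-135.0°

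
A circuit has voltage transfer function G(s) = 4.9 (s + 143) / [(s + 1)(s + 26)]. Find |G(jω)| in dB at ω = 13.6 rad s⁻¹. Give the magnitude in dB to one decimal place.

|j13.6 + 143| = √(13.6² + 143²) = 143.6
|j13.6 + 1| = √(13.6² + 1²) = 13.64
|j13.6 + 26| = √(13.6² + 26²) = 29.34
|G(j13.6)| = 4.9 × 143.6 / (13.64 × 29.34) = 1.7591
20 log₁₀(1.7591) = 4.91 dB

4.9 dB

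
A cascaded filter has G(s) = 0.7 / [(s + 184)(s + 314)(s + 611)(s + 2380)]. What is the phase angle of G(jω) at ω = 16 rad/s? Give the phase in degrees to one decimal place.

∠(j16 + 184) = arctan(16/184) = 4.97°
∠(j16 + 314) = arctan(16/314) = 2.92°
∠(j16 + 611) = arctan(16/611) = 1.50°
∠(j16 + 2380) = arctan(16/2380) = 0.39°
∠G(j16) = − (4.97° + 2.92° + 1.50° + 0.39°) = -9.77°

-9.8°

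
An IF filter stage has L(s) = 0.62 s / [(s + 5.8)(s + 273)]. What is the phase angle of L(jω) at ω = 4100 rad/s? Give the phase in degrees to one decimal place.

∠(j4100) = 90.00°
∠(j4100 + 5.8) = arctan(4100/5.8) = 89.92°
∠(j4100 + 273) = arctan(4100/273) = 86.19°
∠L(j4100) = 90.00° − (89.92° + 86.19°) = -86.11°

-86.1°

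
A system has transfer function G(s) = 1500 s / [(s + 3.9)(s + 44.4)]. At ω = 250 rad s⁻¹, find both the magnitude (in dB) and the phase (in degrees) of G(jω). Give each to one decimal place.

|j250| = 250
|j250 + 3.9| = √(250² + 3.9²) = 250
|j250 + 44.4| = √(250² + 44.4²) = 253.9
|G(j250)| = 1500 × 250 / (250 × 253.9) = 5.9068
20 log₁₀(5.9068) = 15.43 dB
∠(j250) = 90.00°
∠(j250 + 3.9) = arctan(250/3.9) = 89.11°
∠(j250 + 44.4) = arctan(250/44.4) = 79.93°
∠G(j250) = 90.00° − (89.11° + 79.93°) = -79.04°

|G| = 15.4 dB, ∠G = -79.0°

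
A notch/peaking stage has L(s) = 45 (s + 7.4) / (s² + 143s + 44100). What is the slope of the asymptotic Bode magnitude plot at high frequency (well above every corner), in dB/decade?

With 1 zero and 2 poles, the high-frequency asymptotic slope is 20 × (1 − 2) = -20 dB/decade.

-20 dB/decade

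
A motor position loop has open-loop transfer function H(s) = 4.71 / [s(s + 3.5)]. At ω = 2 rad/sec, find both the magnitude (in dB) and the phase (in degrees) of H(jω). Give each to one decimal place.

|H| = -4.7 dB, ∠H = -119.7°

|j2 + 3.5| = √(2² + 3.5²) = 4.031
|j2| = 2
|H(j2)| = 4.71 / (4.031 × 2) = 0.5842
20 log₁₀(0.5842) = -4.67 dB
∠(j2 + 3.5) = arctan(2/3.5) = 29.74°
∠(j2) = 90.00°
∠H(j2) = − (29.74° + 90.00°) = -119.74°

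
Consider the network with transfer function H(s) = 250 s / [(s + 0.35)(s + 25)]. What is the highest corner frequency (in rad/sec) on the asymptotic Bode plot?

25 rad/sec

Break frequencies occur at each pole and zero magnitude: 0.35 rad/sec, 25 rad/sec.
The highest is 25 rad/sec.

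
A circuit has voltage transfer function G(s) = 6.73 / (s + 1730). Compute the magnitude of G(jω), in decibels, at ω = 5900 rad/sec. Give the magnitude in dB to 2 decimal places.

-59.21 dB

|j5900 + 1730| = √(5900² + 1730²) = 6148
|G(j5900)| = 6.73 / 6148 = 0.0010946
20 log₁₀(0.0010946) = -59.215 dB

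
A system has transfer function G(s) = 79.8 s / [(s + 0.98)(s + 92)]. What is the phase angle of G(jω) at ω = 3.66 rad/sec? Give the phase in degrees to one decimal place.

12.7°

∠(j3.66) = 90.00°
∠(j3.66 + 0.98) = arctan(3.66/0.98) = 75.01°
∠(j3.66 + 92) = arctan(3.66/92) = 2.28°
∠G(j3.66) = 90.00° − (75.01° + 2.28°) = 12.71°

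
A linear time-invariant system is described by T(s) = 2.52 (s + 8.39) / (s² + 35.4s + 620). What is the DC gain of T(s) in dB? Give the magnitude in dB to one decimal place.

T(0) = 2.52 × 8.39 / 620 = 0.034101
20 log₁₀(0.034101) = -29.34 dB

-29.3 dB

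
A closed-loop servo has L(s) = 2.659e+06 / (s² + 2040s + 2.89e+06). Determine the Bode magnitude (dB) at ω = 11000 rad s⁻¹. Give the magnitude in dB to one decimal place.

-33.1 dB

|(j11000)² + 2040(j11000) + 2.89e+06| = |-1.1811e+08 + j2.244e+07| = 1.202e+08
|L(j11000)| = 2.659e+06 / 1.202e+08 = 0.022117
20 log₁₀(0.022117) = -33.11 dB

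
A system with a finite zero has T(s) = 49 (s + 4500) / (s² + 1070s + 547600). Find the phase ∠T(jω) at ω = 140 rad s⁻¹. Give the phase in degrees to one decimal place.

∠(j140 + 4500) = arctan(140/4500) = 1.78°
∠[(j140)² + 1070(j140) + 547600] = ∠[5.28e+05 + j1.498e+05] = 15.84°
∠T(j140) = 1.78° − 15.84° = -14.06°

-14.1°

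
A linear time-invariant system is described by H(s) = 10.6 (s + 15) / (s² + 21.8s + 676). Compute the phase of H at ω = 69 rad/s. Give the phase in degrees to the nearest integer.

∠(j69 + 15) = arctan(69/15) = 77.74°
∠[(j69)² + 21.8(j69) + 676] = ∠[-4085 + j1504.2] = 159.79°
∠H(j69) = 77.74° − 159.79° = -82.05°

-82 deg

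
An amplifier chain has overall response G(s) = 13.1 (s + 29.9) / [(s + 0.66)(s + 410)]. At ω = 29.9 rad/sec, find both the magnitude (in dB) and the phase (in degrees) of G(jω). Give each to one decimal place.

|G| = -26.9 dB, ∠G = -47.9 deg

|j29.9 + 29.9| = √(29.9² + 29.9²) = 42.28
|j29.9 + 0.66| = √(29.9² + 0.66²) = 29.91
|j29.9 + 410| = √(29.9² + 410²) = 411.1
|G(j29.9)| = 13.1 × 42.28 / (29.91 × 411.1) = 0.045055
20 log₁₀(0.045055) = -26.93 dB
∠(j29.9 + 29.9) = arctan(29.9/29.9) = 45.00°
∠(j29.9 + 0.66) = arctan(29.9/0.66) = 88.74°
∠(j29.9 + 410) = arctan(29.9/410) = 4.17°
∠G(j29.9) = 45.00° − (88.74° + 4.17°) = -47.91°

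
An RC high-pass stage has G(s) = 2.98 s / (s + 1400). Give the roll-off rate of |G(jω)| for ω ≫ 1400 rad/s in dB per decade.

With 1 zero and 1 pole, the high-frequency asymptotic slope is 20 × (1 − 1) = 0 dB/decade.

0 dB/decade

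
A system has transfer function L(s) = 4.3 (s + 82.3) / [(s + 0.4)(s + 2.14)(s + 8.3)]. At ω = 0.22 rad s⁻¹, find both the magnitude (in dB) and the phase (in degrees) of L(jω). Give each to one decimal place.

|L| = 32.7 dB, ∠L = -36.0 deg

|j0.22 + 82.3| = √(0.22² + 82.3²) = 82.3
|j0.22 + 0.4| = √(0.22² + 0.4²) = 0.4565
|j0.22 + 2.14| = √(0.22² + 2.14²) = 2.151
|j0.22 + 8.3| = √(0.22² + 8.3²) = 8.303
|L(j0.22)| = 4.3 × 82.3 / (0.4565 × 2.151 × 8.303) = 43.4
20 log₁₀(43.4) = 32.75 dB
∠(j0.22 + 82.3) = arctan(0.22/82.3) = 0.15°
∠(j0.22 + 0.4) = arctan(0.22/0.4) = 28.81°
∠(j0.22 + 2.14) = arctan(0.22/2.14) = 5.87°
∠(j0.22 + 8.3) = arctan(0.22/8.3) = 1.52°
∠L(j0.22) = 0.15° − (28.81° + 5.87° + 1.52°) = -36.05°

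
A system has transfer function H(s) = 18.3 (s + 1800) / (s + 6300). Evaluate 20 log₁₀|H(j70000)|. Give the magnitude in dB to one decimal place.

25.2 dB

|j70000 + 1800| = √(70000² + 1800²) = 7.002e+04
|j70000 + 6300| = √(70000² + 6300²) = 7.028e+04
|H(j70000)| = 18.3 × 7.002e+04 / 7.028e+04 = 18.232
20 log₁₀(18.232) = 25.22 dB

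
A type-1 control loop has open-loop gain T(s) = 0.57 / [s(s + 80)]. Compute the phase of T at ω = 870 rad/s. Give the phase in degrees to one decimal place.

-174.7°

∠(j870 + 80) = arctan(870/80) = 84.75°
∠(j870) = 90.00°
∠T(j870) = − (84.75° + 90.00°) = -174.75°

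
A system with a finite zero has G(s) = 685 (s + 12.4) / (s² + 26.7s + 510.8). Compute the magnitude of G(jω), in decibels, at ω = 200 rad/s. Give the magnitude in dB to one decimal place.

|j200 + 12.4| = √(200² + 12.4²) = 200.4
|(j200)² + 26.7(j200) + 510.8| = |-39489 + j5340| = 3.985e+04
|G(j200)| = 685 × 200.4 / 3.985e+04 = 3.4446
20 log₁₀(3.4446) = 10.74 dB

10.7 dB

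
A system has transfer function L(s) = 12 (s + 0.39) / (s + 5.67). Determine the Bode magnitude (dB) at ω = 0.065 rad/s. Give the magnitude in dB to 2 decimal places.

|j0.065 + 0.39| = √(0.065² + 0.39²) = 0.3954
|j0.065 + 5.67| = √(0.065² + 5.67²) = 5.67
|L(j0.065)| = 12 × 0.3954 / 5.67 = 0.83673
20 log₁₀(0.83673) = -1.548 dB

-1.55 dB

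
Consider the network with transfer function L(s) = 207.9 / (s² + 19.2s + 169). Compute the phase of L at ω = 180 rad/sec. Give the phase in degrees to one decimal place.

-173.9°

∠[(j180)² + 19.2(j180) + 169] = ∠[-32231 + j3456] = 173.88°
∠L(j180) = −173.88° = -173.88°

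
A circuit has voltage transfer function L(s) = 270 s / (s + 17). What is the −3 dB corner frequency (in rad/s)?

17 rad/s

For a single-pole high-pass, the −3 dB point is at the pole: ω = 17 rad/s.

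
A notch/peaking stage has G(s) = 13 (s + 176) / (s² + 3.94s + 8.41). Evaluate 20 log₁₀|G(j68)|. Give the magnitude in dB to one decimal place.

|j68 + 176| = √(68² + 176²) = 188.7
|(j68)² + 3.94(j68) + 8.41| = |-4615.6 + j267.92| = 4623
|G(j68)| = 13 × 188.7 / 4623 = 0.53053
20 log₁₀(0.53053) = -5.51 dB

-5.5 dB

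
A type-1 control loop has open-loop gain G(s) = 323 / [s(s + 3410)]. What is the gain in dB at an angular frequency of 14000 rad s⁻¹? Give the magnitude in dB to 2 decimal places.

|j14000 + 3410| = √(14000² + 3410²) = 1.441e+04
|j14000| = 1.4e+04
|G(j14000)| = 323 / (1.441e+04 × 1.4e+04) = 1.6011e-06
20 log₁₀(1.6011e-06) = -115.911 dB

-115.91 dB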